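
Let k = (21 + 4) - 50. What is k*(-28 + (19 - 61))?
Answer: 1750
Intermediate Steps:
k = -25 (k = 25 - 50 = -25)
k*(-28 + (19 - 61)) = -25*(-28 + (19 - 61)) = -25*(-28 - 42) = -25*(-70) = 1750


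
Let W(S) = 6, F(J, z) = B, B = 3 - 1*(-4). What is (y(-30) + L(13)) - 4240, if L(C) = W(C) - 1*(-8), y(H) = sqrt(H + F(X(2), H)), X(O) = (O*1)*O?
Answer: -4226 + I*sqrt(23) ≈ -4226.0 + 4.7958*I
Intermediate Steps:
X(O) = O**2 (X(O) = O*O = O**2)
B = 7 (B = 3 + 4 = 7)
F(J, z) = 7
y(H) = sqrt(7 + H) (y(H) = sqrt(H + 7) = sqrt(7 + H))
L(C) = 14 (L(C) = 6 - 1*(-8) = 6 + 8 = 14)
(y(-30) + L(13)) - 4240 = (sqrt(7 - 30) + 14) - 4240 = (sqrt(-23) + 14) - 4240 = (I*sqrt(23) + 14) - 4240 = (14 + I*sqrt(23)) - 4240 = -4226 + I*sqrt(23)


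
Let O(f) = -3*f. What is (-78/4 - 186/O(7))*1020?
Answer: -75990/7 ≈ -10856.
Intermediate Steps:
(-78/4 - 186/O(7))*1020 = (-78/4 - 186/((-3*7)))*1020 = (-78*1/4 - 186/(-21))*1020 = (-39/2 - 186*(-1/21))*1020 = (-39/2 + 62/7)*1020 = -149/14*1020 = -75990/7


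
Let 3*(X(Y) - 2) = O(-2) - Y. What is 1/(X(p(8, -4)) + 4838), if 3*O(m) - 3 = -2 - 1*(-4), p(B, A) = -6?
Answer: 9/43583 ≈ 0.00020650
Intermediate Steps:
O(m) = 5/3 (O(m) = 1 + (-2 - 1*(-4))/3 = 1 + (-2 + 4)/3 = 1 + (1/3)*2 = 1 + 2/3 = 5/3)
X(Y) = 23/9 - Y/3 (X(Y) = 2 + (5/3 - Y)/3 = 2 + (5/9 - Y/3) = 23/9 - Y/3)
1/(X(p(8, -4)) + 4838) = 1/((23/9 - 1/3*(-6)) + 4838) = 1/((23/9 + 2) + 4838) = 1/(41/9 + 4838) = 1/(43583/9) = 9/43583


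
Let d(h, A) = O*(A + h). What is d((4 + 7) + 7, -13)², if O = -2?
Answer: 100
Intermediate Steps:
d(h, A) = -2*A - 2*h (d(h, A) = -2*(A + h) = -2*A - 2*h)
d((4 + 7) + 7, -13)² = (-2*(-13) - 2*((4 + 7) + 7))² = (26 - 2*(11 + 7))² = (26 - 2*18)² = (26 - 36)² = (-10)² = 100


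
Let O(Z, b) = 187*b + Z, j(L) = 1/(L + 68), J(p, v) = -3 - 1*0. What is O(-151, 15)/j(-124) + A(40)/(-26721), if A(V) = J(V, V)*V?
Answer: -1323793928/8907 ≈ -1.4862e+5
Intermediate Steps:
J(p, v) = -3 (J(p, v) = -3 + 0 = -3)
j(L) = 1/(68 + L)
A(V) = -3*V
O(Z, b) = Z + 187*b
O(-151, 15)/j(-124) + A(40)/(-26721) = (-151 + 187*15)/(1/(68 - 124)) - 3*40/(-26721) = (-151 + 2805)/(1/(-56)) - 120*(-1/26721) = 2654/(-1/56) + 40/8907 = 2654*(-56) + 40/8907 = -148624 + 40/8907 = -1323793928/8907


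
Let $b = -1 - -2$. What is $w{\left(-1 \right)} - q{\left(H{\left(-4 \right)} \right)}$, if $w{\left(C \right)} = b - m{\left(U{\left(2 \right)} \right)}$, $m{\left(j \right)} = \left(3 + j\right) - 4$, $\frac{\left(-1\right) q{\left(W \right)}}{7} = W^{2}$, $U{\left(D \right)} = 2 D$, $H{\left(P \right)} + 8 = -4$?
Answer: $1006$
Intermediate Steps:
$H{\left(P \right)} = -12$ ($H{\left(P \right)} = -8 - 4 = -12$)
$b = 1$ ($b = -1 + 2 = 1$)
$q{\left(W \right)} = - 7 W^{2}$
$m{\left(j \right)} = -1 + j$
$w{\left(C \right)} = -2$ ($w{\left(C \right)} = 1 - \left(-1 + 2 \cdot 2\right) = 1 - \left(-1 + 4\right) = 1 - 3 = -2$)
$w{\left(-1 \right)} - q{\left(H{\left(-4 \right)} \right)} = -2 - - 7 \left(-12\right)^{2} = -2 - \left(-7\right) 144 = -2 - -1008 = -2 + 1008 = 1006$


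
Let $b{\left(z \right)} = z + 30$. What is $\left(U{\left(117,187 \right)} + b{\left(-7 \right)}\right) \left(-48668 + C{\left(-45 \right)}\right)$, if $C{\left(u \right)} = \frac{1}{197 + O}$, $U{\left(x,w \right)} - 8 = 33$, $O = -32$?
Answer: $- \frac{513934016}{165} \approx -3.1148 \cdot 10^{6}$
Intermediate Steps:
$U{\left(x,w \right)} = 41$ ($U{\left(x,w \right)} = 8 + 33 = 41$)
$b{\left(z \right)} = 30 + z$
$C{\left(u \right)} = \frac{1}{165}$ ($C{\left(u \right)} = \frac{1}{197 - 32} = \frac{1}{165}$)
$\left(U{\left(117,187 \right)} + b{\left(-7 \right)}\right) \left(-48668 + C{\left(-45 \right)}\right) = \left(41 + \left(30 - 7\right)\right) \left(-48668 + \frac{1}{165}\right) = \left(41 + 23\right) \left(- \frac{8030219}{165}\right) = 64 \left(- \frac{8030219}{165}\right) = - \frac{513934016}{165}$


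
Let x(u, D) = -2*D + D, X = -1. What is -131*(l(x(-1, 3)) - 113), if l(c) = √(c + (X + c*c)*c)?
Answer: 14803 - 393*I*√3 ≈ 14803.0 - 680.7*I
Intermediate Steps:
x(u, D) = -D
l(c) = √(c + c*(-1 + c²)) (l(c) = √(c + (-1 + c*c)*c) = √(c + (-1 + c²)*c) = √(c + c*(-1 + c²)))
-131*(l(x(-1, 3)) - 113) = -131*(√((-1*3)³) - 113) = -131*(√((-3)³) - 113) = -131*(√(-27) - 113) = -131*(3*I*√3 - 113) = -131*(-113 + 3*I*√3) = 14803 - 393*I*√3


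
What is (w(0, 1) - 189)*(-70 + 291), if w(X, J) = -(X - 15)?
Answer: -38454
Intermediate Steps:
w(X, J) = 15 - X (w(X, J) = -(-15 + X) = 15 - X)
(w(0, 1) - 189)*(-70 + 291) = ((15 - 1*0) - 189)*(-70 + 291) = ((15 + 0) - 189)*221 = (15 - 189)*221 = -174*221 = -38454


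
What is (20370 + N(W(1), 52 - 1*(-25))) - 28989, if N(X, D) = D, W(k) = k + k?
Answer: -8542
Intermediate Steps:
W(k) = 2*k
(20370 + N(W(1), 52 - 1*(-25))) - 28989 = (20370 + (52 - 1*(-25))) - 28989 = (20370 + (52 + 25)) - 28989 = (20370 + 77) - 28989 = 20447 - 28989 = -8542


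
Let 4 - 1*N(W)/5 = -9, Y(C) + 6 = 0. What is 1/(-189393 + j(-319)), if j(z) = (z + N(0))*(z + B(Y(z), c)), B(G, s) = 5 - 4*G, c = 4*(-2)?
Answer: -1/115733 ≈ -8.6406e-6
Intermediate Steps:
Y(C) = -6 (Y(C) = -6 + 0 = -6)
c = -8
N(W) = 65 (N(W) = 20 - 5*(-9) = 20 + 45 = 65)
j(z) = (29 + z)*(65 + z) (j(z) = (z + 65)*(z + (5 - 4*(-6))) = (65 + z)*(z + (5 + 24)) = (65 + z)*(z + 29) = (65 + z)*(29 + z) = (29 + z)*(65 + z))
1/(-189393 + j(-319)) = 1/(-189393 + (1885 + (-319)² + 94*(-319))) = 1/(-189393 + (1885 + 101761 - 29986)) = 1/(-189393 + 73660) = 1/(-115733) = -1/115733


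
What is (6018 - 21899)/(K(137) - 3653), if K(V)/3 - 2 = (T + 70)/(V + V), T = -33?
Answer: 4351394/999167 ≈ 4.3550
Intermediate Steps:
K(V) = 6 + 111/(2*V) (K(V) = 6 + 3*((-33 + 70)/(V + V)) = 6 + 3*(37/((2*V))) = 6 + 3*(37*(1/(2*V))) = 6 + 3*(37/(2*V)) = 6 + 111/(2*V))
(6018 - 21899)/(K(137) - 3653) = (6018 - 21899)/((6 + (111/2)/137) - 3653) = -15881/((6 + (111/2)*(1/137)) - 3653) = -15881/((6 + 111/274) - 3653) = -15881/(1755/274 - 3653) = -15881/(-999167/274) = -15881*(-274/999167) = 4351394/999167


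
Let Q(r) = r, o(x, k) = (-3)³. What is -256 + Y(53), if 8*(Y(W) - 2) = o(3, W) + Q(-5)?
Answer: -258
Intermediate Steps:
o(x, k) = -27
Y(W) = -2 (Y(W) = 2 + (-27 - 5)/8 = 2 + (⅛)*(-32) = 2 - 4 = -2)
-256 + Y(53) = -256 - 2 = -258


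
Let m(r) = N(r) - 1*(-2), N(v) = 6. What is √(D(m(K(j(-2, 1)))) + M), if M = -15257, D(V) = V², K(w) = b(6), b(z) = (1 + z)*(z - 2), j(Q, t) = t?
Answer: I*√15193 ≈ 123.26*I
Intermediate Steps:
b(z) = (1 + z)*(-2 + z)
K(w) = 28 (K(w) = -2 + 6² - 1*6 = -2 + 36 - 6 = 28)
m(r) = 8 (m(r) = 6 - 1*(-2) = 6 + 2 = 8)
√(D(m(K(j(-2, 1)))) + M) = √(8² - 15257) = √(64 - 15257) = √(-15193) = I*√15193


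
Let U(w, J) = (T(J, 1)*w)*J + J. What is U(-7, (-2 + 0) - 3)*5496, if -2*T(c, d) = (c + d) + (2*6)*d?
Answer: -796920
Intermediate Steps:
T(c, d) = -13*d/2 - c/2 (T(c, d) = -((c + d) + (2*6)*d)/2 = -((c + d) + 12*d)/2 = -(c + 13*d)/2 = -13*d/2 - c/2)
U(w, J) = J + J*w*(-13/2 - J/2) (U(w, J) = ((-13/2*1 - J/2)*w)*J + J = ((-13/2 - J/2)*w)*J + J = (w*(-13/2 - J/2))*J + J = J*w*(-13/2 - J/2) + J = J + J*w*(-13/2 - J/2))
U(-7, (-2 + 0) - 3)*5496 = -((-2 + 0) - 3)*(-2 - 7*(13 + ((-2 + 0) - 3)))/2*5496 = -(-2 - 3)*(-2 - 7*(13 + (-2 - 3)))/2*5496 = -½*(-5)*(-2 - 7*(13 - 5))*5496 = -½*(-5)*(-2 - 7*8)*5496 = -½*(-5)*(-2 - 56)*5496 = -½*(-5)*(-58)*5496 = -145*5496 = -796920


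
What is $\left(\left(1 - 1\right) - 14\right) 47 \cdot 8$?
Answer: $-5264$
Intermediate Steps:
$\left(\left(1 - 1\right) - 14\right) 47 \cdot 8 = \left(0 - 14\right) 47 \cdot 8 = \left(-14\right) 47 \cdot 8 = \left(-658\right) 8 = -5264$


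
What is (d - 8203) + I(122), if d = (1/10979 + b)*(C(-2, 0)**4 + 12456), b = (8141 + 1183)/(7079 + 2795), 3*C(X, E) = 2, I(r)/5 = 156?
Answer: 19056826644371/4390469163 ≈ 4340.5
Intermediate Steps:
I(r) = 780 (I(r) = 5*156 = 780)
C(X, E) = 2/3 (C(X, E) = (1/3)*2 = 2/3)
b = 4662/4937 (b = 9324/9874 = 9324*(1/9874) = 4662/4937 ≈ 0.94430)
d = 51647279241320/4390469163 (d = (1/10979 + 4662/4937)*((2/3)**4 + 12456) = (1/10979 + 4662/4937)*(16/81 + 12456) = (51189035/54203323)*(1008952/81) = 51647279241320/4390469163 ≈ 11764.)
(d - 8203) + I(122) = (51647279241320/4390469163 - 8203) + 780 = 15632260697231/4390469163 + 780 = 19056826644371/4390469163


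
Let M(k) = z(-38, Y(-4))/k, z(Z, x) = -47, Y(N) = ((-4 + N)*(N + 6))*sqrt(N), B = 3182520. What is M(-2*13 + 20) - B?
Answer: -19095073/6 ≈ -3.1825e+6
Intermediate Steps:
Y(N) = sqrt(N)*(-4 + N)*(6 + N) (Y(N) = ((-4 + N)*(6 + N))*sqrt(N) = sqrt(N)*(-4 + N)*(6 + N))
M(k) = -47/k
M(-2*13 + 20) - B = -47/(-2*13 + 20) - 1*3182520 = -47/(-26 + 20) - 3182520 = -47/(-6) - 3182520 = -47*(-1/6) - 3182520 = 47/6 - 3182520 = -19095073/6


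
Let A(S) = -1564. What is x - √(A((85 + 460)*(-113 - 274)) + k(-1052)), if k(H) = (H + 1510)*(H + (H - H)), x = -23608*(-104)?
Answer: 2455232 - 2*I*√120845 ≈ 2.4552e+6 - 695.25*I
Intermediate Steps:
x = 2455232
k(H) = H*(1510 + H) (k(H) = (1510 + H)*(H + 0) = (1510 + H)*H = H*(1510 + H))
x - √(A((85 + 460)*(-113 - 274)) + k(-1052)) = 2455232 - √(-1564 - 1052*(1510 - 1052)) = 2455232 - √(-1564 - 1052*458) = 2455232 - √(-1564 - 481816) = 2455232 - √(-483380) = 2455232 - 2*I*√120845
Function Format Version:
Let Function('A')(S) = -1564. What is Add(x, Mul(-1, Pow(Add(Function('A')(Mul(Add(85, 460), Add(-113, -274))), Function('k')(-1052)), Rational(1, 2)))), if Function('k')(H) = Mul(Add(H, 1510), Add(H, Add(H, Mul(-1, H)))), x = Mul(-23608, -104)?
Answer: Add(2455232, Mul(-2, I, Pow(120845, Rational(1, 2)))) ≈ Add(2.4552e+6, Mul(-695.25, I))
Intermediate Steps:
x = 2455232
Function('k')(H) = Mul(H, Add(1510, H)) (Function('k')(H) = Mul(Add(1510, H), Add(H, 0)) = Mul(Add(1510, H), H) = Mul(H, Add(1510, H)))
Add(x, Mul(-1, Pow(Add(Function('A')(Mul(Add(85, 460), Add(-113, -274))), Function('k')(-1052)), Rational(1, 2)))) = Add(2455232, Mul(-1, Pow(Add(-1564, Mul(-1052, Add(1510, -1052))), Rational(1, 2)))) = Add(2455232, Mul(-1, Pow(Add(-1564, Mul(-1052, 458)), Rational(1, 2)))) = Add(2455232, Mul(-1, Pow(Add(-1564, -481816), Rational(1, 2)))) = Add(2455232, Mul(-1, Pow(-483380, Rational(1, 2)))) = Add(2455232, Mul(-1, Mul(2, I, Pow(120845, Rational(1, 2))))) = Add(2455232, Mul(-2, I, Pow(120845, Rational(1, 2))))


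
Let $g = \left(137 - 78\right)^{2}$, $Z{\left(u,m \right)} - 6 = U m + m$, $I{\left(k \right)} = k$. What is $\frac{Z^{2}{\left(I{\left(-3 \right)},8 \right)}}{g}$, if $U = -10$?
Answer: $\frac{4356}{3481} \approx 1.2514$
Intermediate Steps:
$Z{\left(u,m \right)} = 6 - 9 m$ ($Z{\left(u,m \right)} = 6 + \left(- 10 m + m\right) = 6 - 9 m$)
$g = 3481$ ($g = 59^{2} = 3481$)
$\frac{Z^{2}{\left(I{\left(-3 \right)},8 \right)}}{g} = \frac{\left(6 - 72\right)^{2}}{3481} = \left(6 - 72\right)^{2} \cdot \frac{1}{3481} = \left(-66\right)^{2} \cdot \frac{1}{3481} = 4356 \cdot \frac{1}{3481} = \frac{4356}{3481}$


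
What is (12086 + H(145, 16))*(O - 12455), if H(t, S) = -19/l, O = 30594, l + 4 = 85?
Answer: 17757119633/81 ≈ 2.1922e+8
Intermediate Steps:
l = 81 (l = -4 + 85 = 81)
H(t, S) = -19/81
(12086 + H(145, 16))*(O - 12455) = (12086 - 19/81)*(30594 - 12455) = (978947/81)*18139 = 17757119633/81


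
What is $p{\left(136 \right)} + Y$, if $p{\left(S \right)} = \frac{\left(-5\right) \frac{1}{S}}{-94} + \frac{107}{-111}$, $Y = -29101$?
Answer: $- \frac{41296384757}{1419024} \approx -29102.0$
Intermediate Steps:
$p{\left(S \right)} = - \frac{107}{111} + \frac{5}{94 S}$ ($p{\left(S \right)} = - \frac{5}{S} \left(- \frac{1}{94}\right) + 107 \left(- \frac{1}{111}\right) = \frac{5}{94 S} - \frac{107}{111} = - \frac{107}{111} + \frac{5}{94 S}$)
$p{\left(136 \right)} + Y = \frac{555 - 1367888}{10434 \cdot 136} - 29101 = \frac{1}{10434} \cdot \frac{1}{136} \left(555 - 1367888\right) - 29101 = \frac{1}{10434} \cdot \frac{1}{136} \left(-1367333\right) - 29101 = - \frac{1367333}{1419024} - 29101 = - \frac{41296384757}{1419024}$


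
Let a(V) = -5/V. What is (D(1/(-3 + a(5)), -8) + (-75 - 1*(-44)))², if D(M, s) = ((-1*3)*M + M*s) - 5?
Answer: 17689/16 ≈ 1105.6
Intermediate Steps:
D(M, s) = -5 - 3*M + M*s (D(M, s) = (-3*M + M*s) - 5 = -5 - 3*M + M*s)
(D(1/(-3 + a(5)), -8) + (-75 - 1*(-44)))² = ((-5 - 3/(-3 - 5/5) - 8/(-3 - 5/5)) + (-75 - 1*(-44)))² = ((-5 - 3/(-3 - 5*⅕) - 8/(-3 - 5*⅕)) + (-75 + 44))² = ((-5 - 3/(-3 - 1) - 8/(-3 - 1)) - 31)² = ((-5 - 3/(-4) - 8/(-4)) - 31)² = ((-5 - 3*(-¼) - ¼*(-8)) - 31)² = ((-5 + ¾ + 2) - 31)² = (-9/4 - 31)² = (-133/4)² = 17689/16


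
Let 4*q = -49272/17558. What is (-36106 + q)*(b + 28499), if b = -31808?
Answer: 1048889245497/8779 ≈ 1.1948e+8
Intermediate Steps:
q = -6159/8779 (q = (-49272/17558)/4 = (-49272*1/17558)/4 = (¼)*(-24636/8779) = -6159/8779 ≈ -0.70156)
(-36106 + q)*(b + 28499) = (-36106 - 6159/8779)*(-31808 + 28499) = -316980733/8779*(-3309) = 1048889245497/8779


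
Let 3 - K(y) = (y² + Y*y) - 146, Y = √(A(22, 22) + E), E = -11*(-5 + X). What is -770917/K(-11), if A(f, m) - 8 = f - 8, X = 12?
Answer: -21585676/7439 + 8480087*I*√55/7439 ≈ -2901.7 + 8454.1*I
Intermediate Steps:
A(f, m) = f (A(f, m) = 8 + (f - 8) = 8 + (-8 + f) = f)
E = -77 (E = -11*(-5 + 12) = -11*7 = -77)
Y = I*√55 (Y = √(22 - 77) = √(-55) = I*√55 ≈ 7.4162*I)
K(y) = 149 - y² - I*y*√55 (K(y) = 3 - ((y² + (I*√55)*y) - 146) = 3 - ((y² + I*y*√55) - 146) = 3 - (-146 + y² + I*y*√55) = 3 + (146 - y² - I*y*√55) = 149 - y² - I*y*√55)
-770917/K(-11) = -770917/(149 - 1*(-11)² - 1*I*(-11)*√55) = -770917/(149 - 1*121 + 11*I*√55) = -770917/(149 - 121 + 11*I*√55) = -770917/(28 + 11*I*√55)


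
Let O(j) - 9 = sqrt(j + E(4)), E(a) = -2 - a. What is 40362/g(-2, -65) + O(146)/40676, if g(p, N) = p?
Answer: -820882347/40676 + sqrt(35)/20338 ≈ -20181.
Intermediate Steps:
O(j) = 9 + sqrt(-6 + j) (O(j) = 9 + sqrt(j + (-2 - 1*4)) = 9 + sqrt(j + (-2 - 4)) = 9 + sqrt(j - 6) = 9 + sqrt(-6 + j))
40362/g(-2, -65) + O(146)/40676 = 40362/(-2) + (9 + sqrt(-6 + 146))/40676 = 40362*(-1/2) + (9 + sqrt(140))*(1/40676) = -20181 + (9 + 2*sqrt(35))*(1/40676) = -20181 + (9/40676 + sqrt(35)/20338) = -820882347/40676 + sqrt(35)/20338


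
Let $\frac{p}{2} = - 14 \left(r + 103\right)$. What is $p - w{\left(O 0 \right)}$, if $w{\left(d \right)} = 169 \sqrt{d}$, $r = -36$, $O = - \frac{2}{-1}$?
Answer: $-1876$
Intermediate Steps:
$O = 2$ ($O = \left(-2\right) \left(-1\right) = 2$)
$p = -1876$ ($p = 2 \left(- 14 \left(-36 + 103\right)\right) = 2 \left(\left(-14\right) 67\right) = 2 \left(-938\right) = -1876$)
$p - w{\left(O 0 \right)} = -1876 - 169 \sqrt{2 \cdot 0} = -1876 - 169 \sqrt{0} = -1876 - 169 \cdot 0 = -1876 - 0 = -1876 + 0 = -1876$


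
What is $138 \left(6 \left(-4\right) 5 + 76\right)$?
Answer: $-6072$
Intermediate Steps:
$138 \left(6 \left(-4\right) 5 + 76\right) = 138 \left(\left(-24\right) 5 + 76\right) = 138 \left(-120 + 76\right) = 138 \left(-44\right) = -6072$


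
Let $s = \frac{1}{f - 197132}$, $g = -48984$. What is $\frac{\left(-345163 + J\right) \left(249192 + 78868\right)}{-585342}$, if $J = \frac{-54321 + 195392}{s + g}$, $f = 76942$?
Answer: $\frac{111109826769234035330}{574355809754277} \approx 1.9345 \cdot 10^{5}$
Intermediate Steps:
$s = - \frac{1}{120190}$ ($s = \frac{1}{76942 - 197132} = \frac{1}{-120190} = - \frac{1}{120190} \approx -8.3202 \cdot 10^{-6}$)
$J = - \frac{16955323490}{5887386961}$ ($J = \frac{-54321 + 195392}{- \frac{1}{120190} - 48984} = \frac{141071}{- \frac{5887386961}{120190}} = 141071 \left(- \frac{120190}{5887386961}\right) = - \frac{16955323490}{5887386961} \approx -2.8799$)
$\frac{\left(-345163 + J\right) \left(249192 + 78868\right)}{-585342} = \frac{\left(-345163 - \frac{16955323490}{5887386961}\right) \left(249192 + 78868\right)}{-585342} = \left(- \frac{2032125100943133}{5887386961}\right) 328060 \left(- \frac{1}{585342}\right) = \left(- \frac{666658960615404211980}{5887386961}\right) \left(- \frac{1}{585342}\right) = \frac{111109826769234035330}{574355809754277}$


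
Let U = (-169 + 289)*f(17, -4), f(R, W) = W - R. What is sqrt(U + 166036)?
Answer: 2*sqrt(40879) ≈ 404.37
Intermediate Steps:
U = -2520 (U = (-169 + 289)*(-4 - 1*17) = 120*(-4 - 17) = 120*(-21) = -2520)
sqrt(U + 166036) = sqrt(-2520 + 166036) = sqrt(163516) = 2*sqrt(40879)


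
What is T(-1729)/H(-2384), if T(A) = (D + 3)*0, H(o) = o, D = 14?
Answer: 0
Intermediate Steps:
T(A) = 0 (T(A) = (14 + 3)*0 = 17*0 = 0)
T(-1729)/H(-2384) = 0/(-2384) = 0*(-1/2384) = 0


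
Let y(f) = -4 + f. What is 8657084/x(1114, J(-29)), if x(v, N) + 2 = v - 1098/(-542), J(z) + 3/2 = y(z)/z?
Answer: 2346069764/301901 ≈ 7771.0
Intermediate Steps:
J(z) = -3/2 + (-4 + z)/z
x(v, N) = 7/271 + v (x(v, N) = -2 + (v - 1098/(-542)) = -2 + (v - 1098*(-1/542)) = -2 + (v + 549/271) = -2 + (549/271 + v) = 7/271 + v)
8657084/x(1114, J(-29)) = 8657084/(7/271 + 1114) = 8657084/(301901/271) = 8657084*(271/301901) = 2346069764/301901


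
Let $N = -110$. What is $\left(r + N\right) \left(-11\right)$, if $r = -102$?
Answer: $2332$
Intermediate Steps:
$\left(r + N\right) \left(-11\right) = \left(-102 - 110\right) \left(-11\right) = \left(-212\right) \left(-11\right) = 2332$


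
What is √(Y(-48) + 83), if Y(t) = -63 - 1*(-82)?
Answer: √102 ≈ 10.100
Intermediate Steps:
Y(t) = 19 (Y(t) = -63 + 82 = 19)
√(Y(-48) + 83) = √(19 + 83) = √102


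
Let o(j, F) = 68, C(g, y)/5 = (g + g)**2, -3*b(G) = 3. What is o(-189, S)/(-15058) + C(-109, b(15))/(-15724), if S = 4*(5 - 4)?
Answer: -447393899/29596499 ≈ -15.116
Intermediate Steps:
b(G) = -1 (b(G) = -1/3*3 = -1)
C(g, y) = 20*g**2 (C(g, y) = 5*(g + g)**2 = 5*(2*g)**2 = 5*(4*g**2) = 20*g**2)
S = 4 (S = 4*1 = 4)
o(-189, S)/(-15058) + C(-109, b(15))/(-15724) = 68/(-15058) + (20*(-109)**2)/(-15724) = 68*(-1/15058) + (20*11881)*(-1/15724) = -34/7529 + 237620*(-1/15724) = -34/7529 - 59405/3931 = -447393899/29596499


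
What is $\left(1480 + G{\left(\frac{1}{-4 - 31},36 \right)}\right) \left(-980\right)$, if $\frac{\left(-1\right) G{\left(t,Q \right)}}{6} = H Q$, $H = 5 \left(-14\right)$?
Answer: $-16268000$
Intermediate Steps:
$H = -70$
$G{\left(t,Q \right)} = 420 Q$ ($G{\left(t,Q \right)} = - 6 \left(- 70 Q\right) = 420 Q$)
$\left(1480 + G{\left(\frac{1}{-4 - 31},36 \right)}\right) \left(-980\right) = \left(1480 + 420 \cdot 36\right) \left(-980\right) = \left(1480 + 15120\right) \left(-980\right) = 16600 \left(-980\right) = -16268000$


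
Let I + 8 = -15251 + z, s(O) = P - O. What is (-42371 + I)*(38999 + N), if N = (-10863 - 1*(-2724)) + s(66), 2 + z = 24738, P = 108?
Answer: -1016490388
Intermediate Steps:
z = 24736 (z = -2 + 24738 = 24736)
s(O) = 108 - O
N = -8097 (N = (-10863 - 1*(-2724)) + (108 - 1*66) = (-10863 + 2724) + (108 - 66) = -8139 + 42 = -8097)
I = 9477 (I = -8 + (-15251 + 24736) = -8 + 9485 = 9477)
(-42371 + I)*(38999 + N) = (-42371 + 9477)*(38999 - 8097) = -32894*30902 = -1016490388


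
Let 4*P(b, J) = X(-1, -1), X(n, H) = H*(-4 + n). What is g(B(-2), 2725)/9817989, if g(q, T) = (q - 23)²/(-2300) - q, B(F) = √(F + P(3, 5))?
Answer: -2113/90325498800 - 49*I*√3/981798900 ≈ -2.3393e-8 - 8.6444e-8*I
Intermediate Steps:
P(b, J) = 5/4 (P(b, J) = (-(-4 - 1))/4 = (-1*(-5))/4 = (¼)*5 = 5/4)
B(F) = √(5/4 + F) (B(F) = √(F + 5/4) = √(5/4 + F))
g(q, T) = -q - (-23 + q)²/2300 (g(q, T) = (-23 + q)²*(-1/2300) - q = -(-23 + q)²/2300 - q = -q - (-23 + q)²/2300)
g(B(-2), 2725)/9817989 = (-√(5 + 4*(-2))/2 - (-23 + √(5 + 4*(-2))/2)²/2300)/9817989 = (-√(5 - 8)/2 - (-23 + √(5 - 8)/2)²/2300)*(1/9817989) = (-√(-3)/2 - (-23 + √(-3)/2)²/2300)*(1/9817989) = (-I*√3/2 - (-23 + (I*√3)/2)²/2300)*(1/9817989) = (-I*√3/2 - (-23 + I*√3/2)²/2300)*(1/9817989) = (-(-23 + I*√3/2)²/2300 - I*√3/2)*(1/9817989) = -(-23 + I*√3/2)²/22581374700 - I*√3/19635978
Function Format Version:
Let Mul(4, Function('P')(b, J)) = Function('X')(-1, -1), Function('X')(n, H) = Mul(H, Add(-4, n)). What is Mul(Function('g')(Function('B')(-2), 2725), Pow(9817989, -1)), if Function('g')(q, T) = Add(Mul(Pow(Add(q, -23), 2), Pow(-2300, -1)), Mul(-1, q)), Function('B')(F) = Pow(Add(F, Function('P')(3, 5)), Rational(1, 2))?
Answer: Add(Rational(-2113, 90325498800), Mul(Rational(-49, 981798900), I, Pow(3, Rational(1, 2)))) ≈ Add(-2.3393e-8, Mul(-8.6444e-8, I))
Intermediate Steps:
Function('P')(b, J) = Rational(5, 4) (Function('P')(b, J) = Mul(Rational(1, 4), Mul(-1, Add(-4, -1))) = Mul(Rational(1, 4), Mul(-1, -5)) = Mul(Rational(1, 4), 5) = Rational(5, 4))
Function('B')(F) = Pow(Add(Rational(5, 4), F), Rational(1, 2)) (Function('B')(F) = Pow(Add(F, Rational(5, 4)), Rational(1, 2)) = Pow(Add(Rational(5, 4), F), Rational(1, 2)))
Function('g')(q, T) = Add(Mul(-1, q), Mul(Rational(-1, 2300), Pow(Add(-23, q), 2))) (Function('g')(q, T) = Add(Mul(Pow(Add(-23, q), 2), Rational(-1, 2300)), Mul(-1, q)) = Add(Mul(Rational(-1, 2300), Pow(Add(-23, q), 2)), Mul(-1, q)) = Add(Mul(-1, q), Mul(Rational(-1, 2300), Pow(Add(-23, q), 2))))
Mul(Function('g')(Function('B')(-2), 2725), Pow(9817989, -1)) = Mul(Add(Mul(-1, Mul(Rational(1, 2), Pow(Add(5, Mul(4, -2)), Rational(1, 2)))), Mul(Rational(-1, 2300), Pow(Add(-23, Mul(Rational(1, 2), Pow(Add(5, Mul(4, -2)), Rational(1, 2)))), 2))), Pow(9817989, -1)) = Mul(Add(Mul(-1, Mul(Rational(1, 2), Pow(Add(5, -8), Rational(1, 2)))), Mul(Rational(-1, 2300), Pow(Add(-23, Mul(Rational(1, 2), Pow(Add(5, -8), Rational(1, 2)))), 2))), Rational(1, 9817989)) = Mul(Add(Mul(-1, Mul(Rational(1, 2), Pow(-3, Rational(1, 2)))), Mul(Rational(-1, 2300), Pow(Add(-23, Mul(Rational(1, 2), Pow(-3, Rational(1, 2)))), 2))), Rational(1, 9817989)) = Mul(Add(Mul(-1, Mul(Rational(1, 2), Mul(I, Pow(3, Rational(1, 2))))), Mul(Rational(-1, 2300), Pow(Add(-23, Mul(Rational(1, 2), Mul(I, Pow(3, Rational(1, 2))))), 2))), Rational(1, 9817989)) = Mul(Add(Mul(-1, Mul(Rational(1, 2), I, Pow(3, Rational(1, 2)))), Mul(Rational(-1, 2300), Pow(Add(-23, Mul(Rational(1, 2), I, Pow(3, Rational(1, 2)))), 2))), Rational(1, 9817989)) = Mul(Add(Mul(Rational(-1, 2), I, Pow(3, Rational(1, 2))), Mul(Rational(-1, 2300), Pow(Add(-23, Mul(Rational(1, 2), I, Pow(3, Rational(1, 2)))), 2))), Rational(1, 9817989)) = Mul(Add(Mul(Rational(-1, 2300), Pow(Add(-23, Mul(Rational(1, 2), I, Pow(3, Rational(1, 2)))), 2)), Mul(Rational(-1, 2), I, Pow(3, Rational(1, 2)))), Rational(1, 9817989)) = Add(Mul(Rational(-1, 22581374700), Pow(Add(-23, Mul(Rational(1, 2), I, Pow(3, Rational(1, 2)))), 2)), Mul(Rational(-1, 19635978), I, Pow(3, Rational(1, 2))))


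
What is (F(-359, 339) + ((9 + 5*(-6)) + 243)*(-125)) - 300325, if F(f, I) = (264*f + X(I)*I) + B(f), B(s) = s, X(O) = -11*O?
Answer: -1687341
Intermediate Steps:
F(f, I) = -11*I² + 265*f (F(f, I) = (264*f + (-11*I)*I) + f = (264*f - 11*I²) + f = (-11*I² + 264*f) + f = -11*I² + 265*f)
(F(-359, 339) + ((9 + 5*(-6)) + 243)*(-125)) - 300325 = ((-11*339² + 265*(-359)) + ((9 + 5*(-6)) + 243)*(-125)) - 300325 = ((-11*114921 - 95135) + ((9 - 30) + 243)*(-125)) - 300325 = ((-1264131 - 95135) + (-21 + 243)*(-125)) - 300325 = (-1359266 + 222*(-125)) - 300325 = (-1359266 - 27750) - 300325 = -1387016 - 300325 = -1687341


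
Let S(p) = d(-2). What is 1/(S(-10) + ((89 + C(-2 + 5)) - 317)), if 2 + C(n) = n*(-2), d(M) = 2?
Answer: -1/234 ≈ -0.0042735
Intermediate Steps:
C(n) = -2 - 2*n (C(n) = -2 + n*(-2) = -2 - 2*n)
S(p) = 2
1/(S(-10) + ((89 + C(-2 + 5)) - 317)) = 1/(2 + ((89 + (-2 - 2*(-2 + 5))) - 317)) = 1/(2 + ((89 + (-2 - 2*3)) - 317)) = 1/(2 + ((89 + (-2 - 6)) - 317)) = 1/(2 + ((89 - 8) - 317)) = 1/(2 + (81 - 317)) = 1/(2 - 236) = 1/(-234) = -1/234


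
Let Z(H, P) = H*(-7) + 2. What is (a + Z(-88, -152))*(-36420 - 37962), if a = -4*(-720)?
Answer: -260188236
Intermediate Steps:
a = 2880
Z(H, P) = 2 - 7*H (Z(H, P) = -7*H + 2 = 2 - 7*H)
(a + Z(-88, -152))*(-36420 - 37962) = (2880 + (2 - 7*(-88)))*(-36420 - 37962) = (2880 + (2 + 616))*(-74382) = (2880 + 618)*(-74382) = 3498*(-74382) = -260188236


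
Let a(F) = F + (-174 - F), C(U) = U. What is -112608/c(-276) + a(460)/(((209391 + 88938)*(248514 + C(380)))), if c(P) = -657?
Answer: 154840792356635/903402960533 ≈ 171.40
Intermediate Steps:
a(F) = -174
-112608/c(-276) + a(460)/(((209391 + 88938)*(248514 + C(380)))) = -112608/(-657) - 174*1/((209391 + 88938)*(248514 + 380)) = -112608*(-1/657) - 174/(298329*248894) = 12512/73 - 174/74252298126 = 12512/73 - 174*1/74252298126 = 12512/73 - 29/12375383021 = 154840792356635/903402960533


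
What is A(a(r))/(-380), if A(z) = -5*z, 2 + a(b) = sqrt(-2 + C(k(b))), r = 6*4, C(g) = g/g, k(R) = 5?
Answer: -1/38 + I/76 ≈ -0.026316 + 0.013158*I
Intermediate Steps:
C(g) = 1
r = 24
a(b) = -2 + I (a(b) = -2 + sqrt(-2 + 1) = -2 + sqrt(-1) = -2 + I)
A(a(r))/(-380) = -5*(-2 + I)/(-380) = (10 - 5*I)*(-1/380) = -1/38 + I/76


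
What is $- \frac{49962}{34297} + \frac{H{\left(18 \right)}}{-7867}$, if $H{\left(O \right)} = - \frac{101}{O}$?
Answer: $- \frac{7071454975}{4856660982} \approx -1.456$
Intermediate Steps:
$- \frac{49962}{34297} + \frac{H{\left(18 \right)}}{-7867} = - \frac{49962}{34297} + \frac{\left(-101\right) \frac{1}{18}}{-7867} = \left(-49962\right) \frac{1}{34297} + \left(-101\right) \frac{1}{18} \left(- \frac{1}{7867}\right) = - \frac{49962}{34297} - - \frac{101}{141606} = - \frac{49962}{34297} + \frac{101}{141606} = - \frac{7071454975}{4856660982}$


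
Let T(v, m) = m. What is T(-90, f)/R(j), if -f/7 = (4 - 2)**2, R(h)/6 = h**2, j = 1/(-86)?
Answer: -103544/3 ≈ -34515.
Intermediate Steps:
j = -1/86 ≈ -0.011628
R(h) = 6*h**2
f = -28 (f = -7*(4 - 2)**2 = -7*2**2 = -7*4 = -28)
T(-90, f)/R(j) = -28/(6*(-1/86)**2) = -28/(6*(1/7396)) = -28/3/3698 = -28*3698/3 = -103544/3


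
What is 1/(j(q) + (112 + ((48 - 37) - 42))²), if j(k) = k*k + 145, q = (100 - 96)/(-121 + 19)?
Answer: 2601/17442310 ≈ 0.00014912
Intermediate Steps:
q = -2/51 (q = 4/(-102) = 4*(-1/102) = -2/51 ≈ -0.039216)
j(k) = 145 + k² (j(k) = k² + 145 = 145 + k²)
1/(j(q) + (112 + ((48 - 37) - 42))²) = 1/((145 + (-2/51)²) + (112 + ((48 - 37) - 42))²) = 1/((145 + 4/2601) + (112 + (11 - 42))²) = 1/(377149/2601 + (112 - 31)²) = 1/(377149/2601 + 81²) = 1/(377149/2601 + 6561) = 1/(17442310/2601) = 2601/17442310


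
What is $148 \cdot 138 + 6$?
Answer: $20430$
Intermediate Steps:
$148 \cdot 138 + 6 = 20424 + 6 = 20430$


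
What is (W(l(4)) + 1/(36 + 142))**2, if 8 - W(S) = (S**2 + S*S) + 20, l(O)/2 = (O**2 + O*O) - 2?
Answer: 1647975550225/31684 ≈ 5.2013e+7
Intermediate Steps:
l(O) = -4 + 4*O**2 (l(O) = 2*((O**2 + O*O) - 2) = 2*((O**2 + O**2) - 2) = 2*(2*O**2 - 2) = 2*(-2 + 2*O**2) = -4 + 4*O**2)
W(S) = -12 - 2*S**2 (W(S) = 8 - ((S**2 + S*S) + 20) = 8 - ((S**2 + S**2) + 20) = 8 - (2*S**2 + 20) = 8 - (20 + 2*S**2) = 8 + (-20 - 2*S**2) = -12 - 2*S**2)
(W(l(4)) + 1/(36 + 142))**2 = ((-12 - 2*(-4 + 4*4**2)**2) + 1/(36 + 142))**2 = ((-12 - 2*(-4 + 4*16)**2) + 1/178)**2 = ((-12 - 2*(-4 + 64)**2) + 1/178)**2 = ((-12 - 2*60**2) + 1/178)**2 = ((-12 - 2*3600) + 1/178)**2 = ((-12 - 7200) + 1/178)**2 = (-7212 + 1/178)**2 = (-1283735/178)**2 = 1647975550225/31684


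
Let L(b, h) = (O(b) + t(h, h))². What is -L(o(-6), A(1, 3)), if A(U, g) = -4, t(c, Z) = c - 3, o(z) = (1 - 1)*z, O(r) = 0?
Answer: -49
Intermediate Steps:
o(z) = 0 (o(z) = 0*z = 0)
t(c, Z) = -3 + c
L(b, h) = (-3 + h)² (L(b, h) = (0 + (-3 + h))² = (-3 + h)²)
-L(o(-6), A(1, 3)) = -(-3 - 4)² = -1*(-7)² = -1*49 = -49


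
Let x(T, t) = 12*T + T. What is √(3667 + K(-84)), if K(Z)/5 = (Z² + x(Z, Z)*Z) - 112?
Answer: √497027 ≈ 705.00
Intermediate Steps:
x(T, t) = 13*T
K(Z) = -560 + 70*Z² (K(Z) = 5*((Z² + (13*Z)*Z) - 112) = 5*((Z² + 13*Z²) - 112) = 5*(14*Z² - 112) = 5*(-112 + 14*Z²) = -560 + 70*Z²)
√(3667 + K(-84)) = √(3667 + (-560 + 70*(-84)²)) = √(3667 + (-560 + 70*7056)) = √(3667 + (-560 + 493920)) = √(3667 + 493360) = √497027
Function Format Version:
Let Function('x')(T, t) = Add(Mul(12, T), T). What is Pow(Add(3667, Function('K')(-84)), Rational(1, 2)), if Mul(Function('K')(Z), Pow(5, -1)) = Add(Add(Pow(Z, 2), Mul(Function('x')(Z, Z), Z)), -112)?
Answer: Pow(497027, Rational(1, 2)) ≈ 705.00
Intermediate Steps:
Function('x')(T, t) = Mul(13, T)
Function('K')(Z) = Add(-560, Mul(70, Pow(Z, 2))) (Function('K')(Z) = Mul(5, Add(Add(Pow(Z, 2), Mul(Mul(13, Z), Z)), -112)) = Mul(5, Add(Add(Pow(Z, 2), Mul(13, Pow(Z, 2))), -112)) = Mul(5, Add(Mul(14, Pow(Z, 2)), -112)) = Mul(5, Add(-112, Mul(14, Pow(Z, 2)))) = Add(-560, Mul(70, Pow(Z, 2))))
Pow(Add(3667, Function('K')(-84)), Rational(1, 2)) = Pow(Add(3667, Add(-560, Mul(70, Pow(-84, 2)))), Rational(1, 2)) = Pow(Add(3667, Add(-560, Mul(70, 7056))), Rational(1, 2)) = Pow(Add(3667, Add(-560, 493920)), Rational(1, 2)) = Pow(Add(3667, 493360), Rational(1, 2)) = Pow(497027, Rational(1, 2))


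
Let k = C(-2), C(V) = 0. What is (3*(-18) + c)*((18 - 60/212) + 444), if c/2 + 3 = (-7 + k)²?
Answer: 929898/53 ≈ 17545.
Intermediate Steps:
k = 0
c = 92 (c = -6 + 2*(-7 + 0)² = -6 + 2*(-7)² = -6 + 2*49 = -6 + 98 = 92)
(3*(-18) + c)*((18 - 60/212) + 444) = (3*(-18) + 92)*((18 - 60/212) + 444) = (-54 + 92)*((18 - 60/212) + 444) = 38*((18 - 1*15/53) + 444) = 38*((18 - 15/53) + 444) = 38*(939/53 + 444) = 38*(24471/53) = 929898/53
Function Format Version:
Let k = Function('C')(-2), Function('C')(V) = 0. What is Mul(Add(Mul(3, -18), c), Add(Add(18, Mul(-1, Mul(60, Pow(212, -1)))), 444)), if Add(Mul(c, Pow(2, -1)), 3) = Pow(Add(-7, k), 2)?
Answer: Rational(929898, 53) ≈ 17545.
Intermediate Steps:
k = 0
c = 92 (c = Add(-6, Mul(2, Pow(Add(-7, 0), 2))) = Add(-6, Mul(2, Pow(-7, 2))) = Add(-6, Mul(2, 49)) = Add(-6, 98) = 92)
Mul(Add(Mul(3, -18), c), Add(Add(18, Mul(-1, Mul(60, Pow(212, -1)))), 444)) = Mul(Add(Mul(3, -18), 92), Add(Add(18, Mul(-1, Mul(60, Pow(212, -1)))), 444)) = Mul(Add(-54, 92), Add(Add(18, Mul(-1, Mul(60, Rational(1, 212)))), 444)) = Mul(38, Add(Add(18, Mul(-1, Rational(15, 53))), 444)) = Mul(38, Add(Add(18, Rational(-15, 53)), 444)) = Mul(38, Add(Rational(939, 53), 444)) = Mul(38, Rational(24471, 53)) = Rational(929898, 53)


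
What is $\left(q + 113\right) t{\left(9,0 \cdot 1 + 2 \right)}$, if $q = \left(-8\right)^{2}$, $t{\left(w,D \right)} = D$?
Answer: $354$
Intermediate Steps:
$q = 64$
$\left(q + 113\right) t{\left(9,0 \cdot 1 + 2 \right)} = \left(64 + 113\right) \left(0 \cdot 1 + 2\right) = 177 \left(0 + 2\right) = 177 \cdot 2 = 354$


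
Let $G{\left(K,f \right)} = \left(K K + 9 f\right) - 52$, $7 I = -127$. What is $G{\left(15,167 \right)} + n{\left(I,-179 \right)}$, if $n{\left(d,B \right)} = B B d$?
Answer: $- \frac{4057475}{7} \approx -5.7964 \cdot 10^{5}$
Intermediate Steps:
$I = - \frac{127}{7}$ ($I = \frac{1}{7} \left(-127\right) = - \frac{127}{7} \approx -18.143$)
$G{\left(K,f \right)} = -52 + K^{2} + 9 f$ ($G{\left(K,f \right)} = \left(K^{2} + 9 f\right) - 52 = -52 + K^{2} + 9 f$)
$n{\left(d,B \right)} = d B^{2}$ ($n{\left(d,B \right)} = B^{2} d = d B^{2}$)
$G{\left(15,167 \right)} + n{\left(I,-179 \right)} = \left(-52 + 15^{2} + 9 \cdot 167\right) - \frac{127 \left(-179\right)^{2}}{7} = \left(-52 + 225 + 1503\right) - \frac{4069207}{7} = 1676 - \frac{4069207}{7} = - \frac{4057475}{7}$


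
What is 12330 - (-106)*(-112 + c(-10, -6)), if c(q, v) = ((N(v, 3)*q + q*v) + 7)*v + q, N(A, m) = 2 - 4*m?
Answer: -106814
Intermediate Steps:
c(q, v) = q + v*(7 - 10*q + q*v) (c(q, v) = (((2 - 4*3)*q + q*v) + 7)*v + q = (((2 - 12)*q + q*v) + 7)*v + q = ((-10*q + q*v) + 7)*v + q = (7 - 10*q + q*v)*v + q = v*(7 - 10*q + q*v) + q = q + v*(7 - 10*q + q*v))
12330 - (-106)*(-112 + c(-10, -6)) = 12330 - (-106)*(-112 + (-10 + 7*(-6) - 10*(-6)² - 10*(-10)*(-6))) = 12330 - (-106)*(-112 + (-10 - 42 - 10*36 - 600)) = 12330 - (-106)*(-112 + (-10 - 42 - 360 - 600)) = 12330 - (-106)*(-112 - 1012) = 12330 - (-106)*(-1124) = 12330 - 1*119144 = 12330 - 119144 = -106814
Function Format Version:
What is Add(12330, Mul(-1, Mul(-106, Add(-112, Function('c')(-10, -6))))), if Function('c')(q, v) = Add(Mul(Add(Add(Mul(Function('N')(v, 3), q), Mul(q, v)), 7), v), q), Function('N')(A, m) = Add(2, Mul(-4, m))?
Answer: -106814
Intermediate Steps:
Function('c')(q, v) = Add(q, Mul(v, Add(7, Mul(-10, q), Mul(q, v)))) (Function('c')(q, v) = Add(Mul(Add(Add(Mul(Add(2, Mul(-4, 3)), q), Mul(q, v)), 7), v), q) = Add(Mul(Add(Add(Mul(Add(2, -12), q), Mul(q, v)), 7), v), q) = Add(Mul(Add(Add(Mul(-10, q), Mul(q, v)), 7), v), q) = Add(Mul(Add(7, Mul(-10, q), Mul(q, v)), v), q) = Add(Mul(v, Add(7, Mul(-10, q), Mul(q, v))), q) = Add(q, Mul(v, Add(7, Mul(-10, q), Mul(q, v)))))
Add(12330, Mul(-1, Mul(-106, Add(-112, Function('c')(-10, -6))))) = Add(12330, Mul(-1, Mul(-106, Add(-112, Add(-10, Mul(7, -6), Mul(-10, Pow(-6, 2)), Mul(-10, -10, -6)))))) = Add(12330, Mul(-1, Mul(-106, Add(-112, Add(-10, -42, Mul(-10, 36), -600))))) = Add(12330, Mul(-1, Mul(-106, Add(-112, Add(-10, -42, -360, -600))))) = Add(12330, Mul(-1, Mul(-106, Add(-112, -1012)))) = Add(12330, Mul(-1, Mul(-106, -1124))) = Add(12330, Mul(-1, 119144)) = Add(12330, -119144) = -106814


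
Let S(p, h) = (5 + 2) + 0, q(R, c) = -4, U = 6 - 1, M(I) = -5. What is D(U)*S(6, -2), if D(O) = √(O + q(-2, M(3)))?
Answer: 7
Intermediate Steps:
U = 5
D(O) = √(-4 + O) (D(O) = √(O - 4) = √(-4 + O))
S(p, h) = 7 (S(p, h) = 7 + 0 = 7)
D(U)*S(6, -2) = √(-4 + 5)*7 = √1*7 = 1*7 = 7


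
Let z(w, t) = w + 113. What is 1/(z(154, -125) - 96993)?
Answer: -1/96726 ≈ -1.0338e-5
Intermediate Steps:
z(w, t) = 113 + w
1/(z(154, -125) - 96993) = 1/((113 + 154) - 96993) = 1/(267 - 96993) = 1/(-96726) = -1/96726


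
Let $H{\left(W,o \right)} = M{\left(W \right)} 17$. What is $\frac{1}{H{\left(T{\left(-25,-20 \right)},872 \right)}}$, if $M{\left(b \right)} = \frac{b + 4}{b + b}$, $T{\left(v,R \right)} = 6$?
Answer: $\frac{6}{85} \approx 0.070588$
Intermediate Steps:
$M{\left(b \right)} = \frac{4 + b}{2 b}$
$H{\left(W,o \right)} = \frac{17 \left(4 + W\right)}{2 W}$ ($H{\left(W,o \right)} = \frac{4 + W}{2 W} 17 = \frac{17 \left(4 + W\right)}{2 W}$)
$\frac{1}{H{\left(T{\left(-25,-20 \right)},872 \right)}} = \frac{1}{\frac{17}{2} + \frac{34}{6}} = \frac{1}{\frac{17}{2} + 34 \cdot \frac{1}{6}} = \frac{1}{\frac{17}{2} + \frac{17}{3}} = \frac{1}{\frac{85}{6}} = \frac{6}{85}$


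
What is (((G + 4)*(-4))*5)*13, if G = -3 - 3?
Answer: 520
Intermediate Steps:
G = -6
(((G + 4)*(-4))*5)*13 = (((-6 + 4)*(-4))*5)*13 = (-2*(-4)*5)*13 = (8*5)*13 = 40*13 = 520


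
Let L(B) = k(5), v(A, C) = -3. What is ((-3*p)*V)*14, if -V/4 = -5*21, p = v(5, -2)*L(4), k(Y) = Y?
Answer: 264600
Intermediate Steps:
L(B) = 5
p = -15 (p = -3*5 = -15)
V = 420 (V = -(-20)*21 = -4*(-105) = 420)
((-3*p)*V)*14 = (-3*(-15)*420)*14 = (45*420)*14 = 18900*14 = 264600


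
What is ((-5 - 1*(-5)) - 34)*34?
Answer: -1156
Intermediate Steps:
((-5 - 1*(-5)) - 34)*34 = ((-5 + 5) - 34)*34 = (0 - 34)*34 = -34*34 = -1156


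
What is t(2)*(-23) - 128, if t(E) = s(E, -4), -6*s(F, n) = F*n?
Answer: -476/3 ≈ -158.67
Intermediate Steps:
s(F, n) = -F*n/6
t(E) = 2*E/3 (t(E) = -1/6*E*(-4) = 2*E/3)
t(2)*(-23) - 128 = ((2/3)*2)*(-23) - 128 = (4/3)*(-23) - 128 = -92/3 - 128 = -476/3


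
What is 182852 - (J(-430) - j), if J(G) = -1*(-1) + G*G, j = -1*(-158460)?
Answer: 156411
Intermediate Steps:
j = 158460
J(G) = 1 + G²
182852 - (J(-430) - j) = 182852 - ((1 + (-430)²) - 1*158460) = 182852 - ((1 + 184900) - 158460) = 182852 - (184901 - 158460) = 182852 - 1*26441 = 182852 - 26441 = 156411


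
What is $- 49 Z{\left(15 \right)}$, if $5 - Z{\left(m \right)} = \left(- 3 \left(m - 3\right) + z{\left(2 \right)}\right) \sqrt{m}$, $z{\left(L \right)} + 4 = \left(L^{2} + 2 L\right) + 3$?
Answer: $-245 - 1421 \sqrt{15} \approx -5748.5$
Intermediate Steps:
$z{\left(L \right)} = -1 + L^{2} + 2 L$ ($z{\left(L \right)} = -4 + \left(\left(L^{2} + 2 L\right) + 3\right) = -4 + \left(3 + L^{2} + 2 L\right) = -1 + L^{2} + 2 L$)
$Z{\left(m \right)} = 5 - \sqrt{m} \left(16 - 3 m\right)$ ($Z{\left(m \right)} = 5 - \left(- 3 \left(m - 3\right) + \left(-1 + 2^{2} + 2 \cdot 2\right)\right) \sqrt{m} = 5 - \left(- 3 \left(-3 + m\right) + \left(-1 + 4 + 4\right)\right) \sqrt{m} = 5 - \left(\left(9 - 3 m\right) + 7\right) \sqrt{m} = 5 - \left(16 - 3 m\right) \sqrt{m} = 5 - \sqrt{m} \left(16 - 3 m\right)$)
$- 49 Z{\left(15 \right)} = - 49 \left(5 - 16 \sqrt{15} + 3 \cdot 15^{\frac{3}{2}}\right) = - 49 \left(5 - 16 \sqrt{15} + 3 \cdot 15 \sqrt{15}\right) = - 49 \left(5 - 16 \sqrt{15} + 45 \sqrt{15}\right) = - 49 \left(5 + 29 \sqrt{15}\right) = -245 - 1421 \sqrt{15}$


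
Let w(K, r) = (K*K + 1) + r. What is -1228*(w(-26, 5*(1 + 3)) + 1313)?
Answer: -2468280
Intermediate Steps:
w(K, r) = 1 + r + K**2 (w(K, r) = (K**2 + 1) + r = (1 + K**2) + r = 1 + r + K**2)
-1228*(w(-26, 5*(1 + 3)) + 1313) = -1228*((1 + 5*(1 + 3) + (-26)**2) + 1313) = -1228*((1 + 5*4 + 676) + 1313) = -1228*((1 + 20 + 676) + 1313) = -1228*(697 + 1313) = -1228*2010 = -2468280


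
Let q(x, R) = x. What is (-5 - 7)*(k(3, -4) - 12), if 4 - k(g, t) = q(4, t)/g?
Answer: 112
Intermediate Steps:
k(g, t) = 4 - 4/g
(-5 - 7)*(k(3, -4) - 12) = (-5 - 7)*((4 - 4/3) - 12) = -12*((4 - 4*1/3) - 12) = -12*((4 - 4/3) - 12) = -12*(8/3 - 12) = -12*(-28/3) = 112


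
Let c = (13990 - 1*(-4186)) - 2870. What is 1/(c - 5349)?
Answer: 1/9957 ≈ 0.00010043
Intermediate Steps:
c = 15306 (c = (13990 + 4186) - 2870 = 18176 - 2870 = 15306)
1/(c - 5349) = 1/(15306 - 5349) = 1/9957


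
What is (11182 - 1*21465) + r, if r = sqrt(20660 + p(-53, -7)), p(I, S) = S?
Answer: -10283 + sqrt(20653) ≈ -10139.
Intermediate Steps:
r = sqrt(20653) (r = sqrt(20660 - 7) = sqrt(20653) ≈ 143.71)
(11182 - 1*21465) + r = (11182 - 1*21465) + sqrt(20653) = (11182 - 21465) + sqrt(20653) = -10283 + sqrt(20653)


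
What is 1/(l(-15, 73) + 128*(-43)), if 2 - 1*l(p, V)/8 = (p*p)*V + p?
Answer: -1/136768 ≈ -7.3117e-6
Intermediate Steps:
l(p, V) = 16 - 8*p - 8*V*p**2 (l(p, V) = 16 - 8*((p*p)*V + p) = 16 - 8*(p**2*V + p) = 16 - 8*(V*p**2 + p) = 16 - 8*(p + V*p**2) = 16 + (-8*p - 8*V*p**2) = 16 - 8*p - 8*V*p**2)
1/(l(-15, 73) + 128*(-43)) = 1/((16 - 8*(-15) - 8*73*(-15)**2) + 128*(-43)) = 1/((16 + 120 - 8*73*225) - 5504) = 1/((16 + 120 - 131400) - 5504) = 1/(-131264 - 5504) = 1/(-136768) = -1/136768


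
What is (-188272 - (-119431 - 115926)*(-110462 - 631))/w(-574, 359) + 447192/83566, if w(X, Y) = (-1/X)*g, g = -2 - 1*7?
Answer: 627087946237906430/376047 ≈ 1.6676e+12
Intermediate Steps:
g = -9 (g = -2 - 7 = -9)
w(X, Y) = 9/X (w(X, Y) = -1/X*(-9) = 9/X)
(-188272 - (-119431 - 115926)*(-110462 - 631))/w(-574, 359) + 447192/83566 = (-188272 - (-119431 - 115926)*(-110462 - 631))/((9/(-574))) + 447192/83566 = (-188272 - (-235357)*(-111093))/((9*(-1/574))) + 447192*(1/83566) = (-188272 - 1*26146515201)/(-9/574) + 223596/41783 = (-188272 - 26146515201)*(-574/9) + 223596/41783 = -26146703473*(-574/9) + 223596/41783 = 15008207793502/9 + 223596/41783 = 627087946237906430/376047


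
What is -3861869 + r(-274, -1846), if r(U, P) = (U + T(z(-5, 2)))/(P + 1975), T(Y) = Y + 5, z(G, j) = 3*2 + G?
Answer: -498181369/129 ≈ -3.8619e+6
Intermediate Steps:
z(G, j) = 6 + G
T(Y) = 5 + Y
r(U, P) = (6 + U)/(1975 + P) (r(U, P) = (U + (5 + (6 - 5)))/(P + 1975) = (U + (5 + 1))/(1975 + P) = (U + 6)/(1975 + P) = (6 + U)/(1975 + P))
-3861869 + r(-274, -1846) = -3861869 + (6 - 274)/(1975 - 1846) = -3861869 - 268/129 = -498181369/129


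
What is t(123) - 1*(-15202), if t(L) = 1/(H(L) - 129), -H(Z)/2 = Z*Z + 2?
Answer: 462003981/30391 ≈ 15202.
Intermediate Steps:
H(Z) = -4 - 2*Z**2 (H(Z) = -2*(Z*Z + 2) = -2*(Z**2 + 2) = -2*(2 + Z**2) = -4 - 2*Z**2)
t(L) = 1/(-133 - 2*L**2) (t(L) = 1/((-4 - 2*L**2) - 129) = 1/(-133 - 2*L**2))
t(123) - 1*(-15202) = -1/(133 + 2*123**2) - 1*(-15202) = -1/(133 + 2*15129) + 15202 = -1/(133 + 30258) + 15202 = -1/30391 + 15202 = 462003981/30391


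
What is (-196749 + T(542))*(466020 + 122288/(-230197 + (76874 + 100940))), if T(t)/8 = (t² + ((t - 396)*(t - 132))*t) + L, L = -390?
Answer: 2129514150725800172/17461 ≈ 1.2196e+14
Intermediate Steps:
T(t) = -3120 + 8*t² + 8*t*(-396 + t)*(-132 + t) (T(t) = 8*((t² + ((t - 396)*(t - 132))*t) - 390) = 8*((t² + ((-396 + t)*(-132 + t))*t) - 390) = 8*((t² + t*(-396 + t)*(-132 + t)) - 390) = 8*(-390 + t² + t*(-396 + t)*(-132 + t)) = -3120 + 8*t² + 8*t*(-396 + t)*(-132 + t))
(-196749 + T(542))*(466020 + 122288/(-230197 + (76874 + 100940))) = (-196749 + (-3120 - 4216*542² + 8*542³ + 418176*542))*(466020 + 122288/(-230197 + (76874 + 100940))) = (-196749 + (-3120 - 4216*293764 + 8*159220088 + 226651392))*(466020 + 122288/(-230197 + 177814)) = (-196749 + (-3120 - 1238509024 + 1273760704 + 226651392))*(466020 + 122288/(-52383)) = (-196749 + 261899952)*(466020 + 122288*(-1/52383)) = 261703203*(466020 - 122288/52383) = 261703203*(24411403372/52383) = 2129514150725800172/17461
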